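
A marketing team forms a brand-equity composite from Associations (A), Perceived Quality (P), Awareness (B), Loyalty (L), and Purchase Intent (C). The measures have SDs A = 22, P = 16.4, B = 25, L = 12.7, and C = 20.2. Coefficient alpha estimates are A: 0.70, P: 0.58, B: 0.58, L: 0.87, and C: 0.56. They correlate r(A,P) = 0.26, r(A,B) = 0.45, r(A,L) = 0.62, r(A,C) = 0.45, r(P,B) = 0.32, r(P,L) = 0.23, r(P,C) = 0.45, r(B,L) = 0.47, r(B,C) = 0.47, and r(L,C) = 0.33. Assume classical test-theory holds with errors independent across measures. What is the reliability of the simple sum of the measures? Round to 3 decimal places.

Var(A+P+B+L+C) = 22² + 16.4² + 25² + 12.7² + 20.2² + 2·[22·16.4·0.26 + 22·25·0.45 + 22·12.7·0.62 + 22·20.2·0.45 + 16.4·25·0.32 + 16.4·12.7·0.23 + 16.4·20.2·0.45 + 25·12.7·0.47 + 25·20.2·0.47 + 12.7·20.2·0.33] = 1947.29 + 3027.86 = 4975.15.
Under uncorrelated errors the observed covariances equal the true-score covariances, so only the own-variance terms attenuate.
True-score variance = [22²·0.70 + 16.4²·0.58 + 25²·0.58 + 12.7²·0.87 + 20.2²·0.56] + 3027.86 = 1226.12 + 3027.86 = 4253.98.
Reliability = 4253.98 / 4975.15 = 0.855.

0.855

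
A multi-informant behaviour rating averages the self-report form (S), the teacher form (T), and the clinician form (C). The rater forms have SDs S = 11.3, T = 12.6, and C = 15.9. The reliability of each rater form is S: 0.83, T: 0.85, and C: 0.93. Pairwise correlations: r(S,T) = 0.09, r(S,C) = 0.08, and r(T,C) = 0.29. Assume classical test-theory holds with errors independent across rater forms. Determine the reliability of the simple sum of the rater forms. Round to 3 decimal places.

0.911

Var(S+T+C) = 11.3² + 12.6² + 15.9² + 2·[11.3·12.6·0.09 + 11.3·15.9·0.08 + 12.6·15.9·0.29] = 539.26 + 170.573 = 709.833.
Under uncorrelated errors the observed covariances equal the true-score covariances, so only the own-variance terms attenuate.
True-score variance = [11.3²·0.83 + 12.6²·0.85 + 15.9²·0.93] + 170.573 = 476.042 + 170.573 = 646.615.
Reliability = 646.615 / 709.833 = 0.911.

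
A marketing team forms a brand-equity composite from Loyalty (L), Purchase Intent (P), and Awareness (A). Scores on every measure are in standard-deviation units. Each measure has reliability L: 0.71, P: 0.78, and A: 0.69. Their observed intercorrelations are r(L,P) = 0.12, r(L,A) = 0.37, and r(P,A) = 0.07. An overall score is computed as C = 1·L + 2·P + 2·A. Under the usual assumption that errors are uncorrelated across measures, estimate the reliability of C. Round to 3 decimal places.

0.791

Var(C) = 1 + 2² + 2² + 2·[2·0.12 + 2·0.37 + 4·0.07] = 9 + 2.52 = 11.52.
Under uncorrelated errors the observed covariances equal the true-score covariances, so only the own-variance terms attenuate.
True-score variance = [0.71 + 2²·0.78 + 2²·0.69] + 2.52 = 6.59 + 2.52 = 9.11.
Reliability = 9.11 / 11.52 = 0.791.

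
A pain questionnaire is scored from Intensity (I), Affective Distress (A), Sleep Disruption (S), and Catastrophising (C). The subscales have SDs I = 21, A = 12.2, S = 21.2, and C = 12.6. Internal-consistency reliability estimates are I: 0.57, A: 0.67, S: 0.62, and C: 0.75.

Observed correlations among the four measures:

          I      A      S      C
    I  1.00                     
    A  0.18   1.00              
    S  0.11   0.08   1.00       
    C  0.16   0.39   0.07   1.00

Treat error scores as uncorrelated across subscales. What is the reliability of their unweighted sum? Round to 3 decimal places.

Var(I+A+S+C) = 21² + 12.2² + 21.2² + 12.6² + 2·[21·12.2·0.18 + 21·21.2·0.11 + 21·12.6·0.16 + 12.2·21.2·0.08 + 12.2·12.6·0.39 + 21.2·12.6·0.07] = 1198.04 + 473.529 = 1671.57.
Because errors are independent across components, Cov(Tᵢ,Tⱼ) = Cov(Xᵢ,Xⱼ); the off-diagonal part of the true-score variance is the same as above.
True-score variance = [21²·0.57 + 12.2²·0.67 + 21.2²·0.62 + 12.6²·0.75] + 473.529 = 748.816 + 473.529 = 1222.34.
Reliability = 1222.34 / 1671.57 = 0.731.

0.731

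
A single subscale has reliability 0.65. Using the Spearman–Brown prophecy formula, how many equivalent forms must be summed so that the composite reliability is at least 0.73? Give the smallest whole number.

2

k ≥ ρ*(1−ρ₁)/(ρ₁(1−ρ*)) = 0.73·0.35 / (0.65·0.27) = 1.456.
Smallest integer k = 2.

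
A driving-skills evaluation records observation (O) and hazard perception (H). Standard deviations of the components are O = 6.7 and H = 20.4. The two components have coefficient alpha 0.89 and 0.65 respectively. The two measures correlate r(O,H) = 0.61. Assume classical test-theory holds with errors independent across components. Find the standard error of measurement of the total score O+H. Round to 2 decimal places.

Var(total) = 461.05 + 166.75 = 627.8.
True-score variance = 310.456 + 166.75 = 477.206, so reliability = 0.7601.
Error variance = 627.8 − 477.206 = 150.594; SEM = √150.594 = 12.27.

12.27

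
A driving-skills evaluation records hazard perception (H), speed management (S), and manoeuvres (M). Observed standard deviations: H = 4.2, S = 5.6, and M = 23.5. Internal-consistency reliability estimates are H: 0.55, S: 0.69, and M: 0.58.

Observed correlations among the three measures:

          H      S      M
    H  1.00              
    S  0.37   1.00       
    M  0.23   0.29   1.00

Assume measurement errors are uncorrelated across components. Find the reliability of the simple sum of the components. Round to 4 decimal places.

Var(H+S+M) = 4.2² + 5.6² + 23.5² + 2·[4.2·5.6·0.37 + 4.2·23.5·0.23 + 5.6·23.5·0.29] = 601.25 + 139.135 = 740.385.
With uncorrelated errors the cross-covariances are all true-score covariance, so they carry over unchanged; only the diagonal terms shrink to ρᵢσᵢ².
True-score variance = [4.2²·0.55 + 5.6²·0.69 + 23.5²·0.58] + 139.135 = 351.645 + 139.135 = 490.78.
Reliability = 490.78 / 740.385 = 0.6629.

0.6629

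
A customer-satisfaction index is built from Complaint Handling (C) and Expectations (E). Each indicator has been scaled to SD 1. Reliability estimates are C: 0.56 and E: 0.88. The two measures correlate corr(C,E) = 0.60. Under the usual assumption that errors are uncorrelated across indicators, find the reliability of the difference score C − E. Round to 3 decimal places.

Var(C−E) = 1 + 1 − 2·0.60 = 2 − 1.2 = 0.8.
Because errors are independent across components, Cov(Tᵢ,Tⱼ) = Cov(Xᵢ,Xⱼ); the off-diagonal part of the true-score variance is the same as above.
True-score variance = [0.56 + 0.88] − 1.2 = 1.44 − 1.2 = 0.24.
Reliability = 0.24 / 0.8 = 0.300.

0.300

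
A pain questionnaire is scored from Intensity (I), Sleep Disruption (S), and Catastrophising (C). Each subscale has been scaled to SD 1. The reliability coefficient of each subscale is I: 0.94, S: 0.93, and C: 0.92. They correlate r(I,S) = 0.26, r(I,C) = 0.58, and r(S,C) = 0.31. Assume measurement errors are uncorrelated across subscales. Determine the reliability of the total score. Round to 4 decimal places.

0.9604

Var(I+S+C) = 3 + 2·[0.26 + 0.58 + 0.31] = 3 + 2.3 = 5.3.
Because errors are independent across components, Cov(Tᵢ,Tⱼ) = Cov(Xᵢ,Xⱼ); the off-diagonal part of the true-score variance is the same as above.
True-score variance = [0.94 + 0.93 + 0.92] + 2.3 = 2.79 + 2.3 = 5.09.
Reliability = 5.09 / 5.3 = 0.9604.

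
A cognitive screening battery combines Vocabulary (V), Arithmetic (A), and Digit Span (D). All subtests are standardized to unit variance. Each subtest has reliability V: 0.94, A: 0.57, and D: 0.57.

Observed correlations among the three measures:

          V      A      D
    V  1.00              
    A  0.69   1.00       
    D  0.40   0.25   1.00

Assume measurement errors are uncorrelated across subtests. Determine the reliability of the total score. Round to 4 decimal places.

Var(V+A+D) = 3 + 2·[0.69 + 0.40 + 0.25] = 3 + 2.68 = 5.68.
Under uncorrelated errors the observed covariances equal the true-score covariances, so only the own-variance terms attenuate.
True-score variance = [0.94 + 0.57 + 0.57] + 2.68 = 2.08 + 2.68 = 4.76.
Reliability = 4.76 / 5.68 = 0.8380.

0.8380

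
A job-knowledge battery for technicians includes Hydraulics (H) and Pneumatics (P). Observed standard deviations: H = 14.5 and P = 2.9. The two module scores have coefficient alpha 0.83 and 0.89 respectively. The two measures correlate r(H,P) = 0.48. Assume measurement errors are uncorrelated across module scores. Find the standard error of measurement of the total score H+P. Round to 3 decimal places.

Var(total) = 218.66 + 40.368 = 259.028.
True-score variance = 181.992 + 40.368 = 222.36, so reliability = 0.8584.
Error variance = 259.028 − 222.36 = 36.6676; SEM = √36.6676 = 6.055.

6.055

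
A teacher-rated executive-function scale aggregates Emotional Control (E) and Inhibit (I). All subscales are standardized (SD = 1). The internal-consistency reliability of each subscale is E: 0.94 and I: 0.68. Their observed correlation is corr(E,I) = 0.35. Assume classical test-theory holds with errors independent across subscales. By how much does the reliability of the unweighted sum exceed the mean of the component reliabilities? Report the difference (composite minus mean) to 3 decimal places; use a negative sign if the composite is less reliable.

0.049

Var(sum) = 2 + 0.7 = 2.7; true-score variance = 1.62 + 0.7 = 2.32; composite reliability = 0.8593.
Mean component reliability = 0.8100.
Difference = 0.8593 − 0.8100 = 0.049.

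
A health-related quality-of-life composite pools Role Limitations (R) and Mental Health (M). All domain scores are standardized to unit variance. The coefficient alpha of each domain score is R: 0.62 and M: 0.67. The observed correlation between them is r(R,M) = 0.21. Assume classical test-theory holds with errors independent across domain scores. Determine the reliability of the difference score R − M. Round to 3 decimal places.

Var(R−M) = 1 + 1 − 2·0.21 = 2 − 0.42 = 1.58.
Under uncorrelated errors the observed covariances equal the true-score covariances, so only the own-variance terms attenuate.
True-score variance = [0.62 + 0.67] − 0.42 = 1.29 − 0.42 = 0.87.
Reliability = 0.87 / 1.58 = 0.551.

0.551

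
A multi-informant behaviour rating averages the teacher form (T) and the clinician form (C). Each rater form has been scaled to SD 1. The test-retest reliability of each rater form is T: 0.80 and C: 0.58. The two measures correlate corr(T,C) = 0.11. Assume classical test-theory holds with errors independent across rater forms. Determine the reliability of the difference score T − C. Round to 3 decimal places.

Var(T−C) = 1 + 1 − 2·0.11 = 2 − 0.22 = 1.78.
Because errors are independent across components, Cov(Tᵢ,Tⱼ) = Cov(Xᵢ,Xⱼ); the off-diagonal part of the true-score variance is the same as above.
True-score variance = [0.80 + 0.58] − 0.22 = 1.38 − 0.22 = 1.16.
Reliability = 1.16 / 1.78 = 0.652.

0.652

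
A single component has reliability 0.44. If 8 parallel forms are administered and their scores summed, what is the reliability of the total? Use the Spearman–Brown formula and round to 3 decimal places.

0.863

ρ_k = kρ / (1 + (k−1)ρ) = 8·0.44 / (1 + 7·0.44) = 3.520 / 4.080 = 0.863.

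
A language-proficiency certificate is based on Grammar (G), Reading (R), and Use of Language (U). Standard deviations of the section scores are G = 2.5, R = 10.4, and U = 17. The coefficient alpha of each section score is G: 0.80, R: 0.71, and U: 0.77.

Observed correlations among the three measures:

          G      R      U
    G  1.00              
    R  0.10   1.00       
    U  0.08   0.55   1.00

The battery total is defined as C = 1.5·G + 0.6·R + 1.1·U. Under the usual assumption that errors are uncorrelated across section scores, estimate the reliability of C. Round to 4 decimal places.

Var(C) = 1.5²·2.5² + 0.6²·10.4² + 1.1²·17² + 2·[0.9·2.5·10.4·0.10 + 1.65·2.5·17·0.08 + 0.66·10.4·17·0.55] = 402.69 + 144.257 = 546.947.
With uncorrelated errors the cross-covariances are all true-score covariance, so they carry over unchanged; only the diagonal terms shrink to ρᵢσᵢ².
True-score variance = [1.5²·2.5²·0.80 + 0.6²·10.4²·0.71 + 1.1²·17²·0.77] + 144.257 = 308.157 + 144.257 = 452.414.
Reliability = 452.414 / 546.947 = 0.8272.

0.8272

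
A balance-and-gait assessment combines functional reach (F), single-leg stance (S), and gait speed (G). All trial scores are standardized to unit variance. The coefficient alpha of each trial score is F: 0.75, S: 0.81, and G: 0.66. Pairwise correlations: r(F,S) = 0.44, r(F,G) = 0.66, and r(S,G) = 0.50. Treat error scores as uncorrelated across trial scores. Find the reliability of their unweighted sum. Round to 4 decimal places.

Var(F+S+G) = 3 + 2·[0.44 + 0.66 + 0.50] = 3 + 3.2 = 6.2.
With uncorrelated errors the cross-covariances are all true-score covariance, so they carry over unchanged; only the diagonal terms shrink to ρᵢσᵢ².
True-score variance = [0.75 + 0.81 + 0.66] + 3.2 = 2.22 + 3.2 = 5.42.
Reliability = 5.42 / 6.2 = 0.8742.

0.8742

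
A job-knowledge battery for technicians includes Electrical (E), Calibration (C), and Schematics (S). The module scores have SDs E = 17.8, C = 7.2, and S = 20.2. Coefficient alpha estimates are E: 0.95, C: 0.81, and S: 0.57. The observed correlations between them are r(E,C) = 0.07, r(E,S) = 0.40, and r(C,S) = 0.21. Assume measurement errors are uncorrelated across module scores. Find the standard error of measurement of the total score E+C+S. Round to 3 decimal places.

14.183

Var(total) = 776.72 + 366.675 = 1143.4.
True-score variance = 575.571 + 366.675 = 942.246, so reliability = 0.8241.
Error variance = 1143.4 − 942.246 = 201.149; SEM = √201.149 = 14.183.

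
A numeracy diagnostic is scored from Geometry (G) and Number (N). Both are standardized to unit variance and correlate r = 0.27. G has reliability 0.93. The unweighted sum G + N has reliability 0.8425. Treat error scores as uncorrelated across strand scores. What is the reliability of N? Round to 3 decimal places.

0.670

Var(G+N) = 2 + 2·0.27 = 2.540.
True-score variance = ρ_G + ρ_N + 2·0.27, so 0.8425 = (0.93 + ρ_N + 0.54) / 2.540.
ρ_N = 0.8425·2.540 − 0.93 − 0.54 = 0.670.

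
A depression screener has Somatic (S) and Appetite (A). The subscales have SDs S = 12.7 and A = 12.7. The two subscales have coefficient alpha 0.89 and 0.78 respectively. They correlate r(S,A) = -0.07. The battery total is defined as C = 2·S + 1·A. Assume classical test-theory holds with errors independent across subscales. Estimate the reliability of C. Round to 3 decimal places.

0.860

Var(C) = 2²·12.7² + 12.7² + 2·[2·12.7·12.7·(-0.07)] = 806.45 − 45.1612 = 761.289.
With uncorrelated errors the cross-covariances are all true-score covariance, so they carry over unchanged; only the diagonal terms shrink to ρᵢσᵢ².
True-score variance = [2²·12.7²·0.89 + 12.7²·0.78] − 45.1612 = 699.999 − 45.1612 = 654.837.
Reliability = 654.837 / 761.289 = 0.860.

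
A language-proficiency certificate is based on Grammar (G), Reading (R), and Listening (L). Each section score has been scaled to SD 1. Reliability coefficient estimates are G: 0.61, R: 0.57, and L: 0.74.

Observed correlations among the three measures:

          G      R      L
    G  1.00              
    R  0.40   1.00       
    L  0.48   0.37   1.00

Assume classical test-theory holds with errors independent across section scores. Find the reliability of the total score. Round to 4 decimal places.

Var(G+R+L) = 3 + 2·[0.40 + 0.48 + 0.37] = 3 + 2.5 = 5.5.
With uncorrelated errors the cross-covariances are all true-score covariance, so they carry over unchanged; only the diagonal terms shrink to ρᵢσᵢ².
True-score variance = [0.61 + 0.57 + 0.74] + 2.5 = 1.92 + 2.5 = 4.42.
Reliability = 4.42 / 5.5 = 0.8036.

0.8036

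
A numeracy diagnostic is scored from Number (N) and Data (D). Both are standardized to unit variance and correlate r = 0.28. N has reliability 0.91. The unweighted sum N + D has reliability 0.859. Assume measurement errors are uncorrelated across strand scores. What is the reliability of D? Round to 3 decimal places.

0.729

Var(N+D) = 2 + 2·0.28 = 2.560.
True-score variance = ρ_N + ρ_D + 2·0.28, so 0.859 = (0.91 + ρ_D + 0.56) / 2.560.
ρ_D = 0.859·2.560 − 0.91 − 0.56 = 0.729.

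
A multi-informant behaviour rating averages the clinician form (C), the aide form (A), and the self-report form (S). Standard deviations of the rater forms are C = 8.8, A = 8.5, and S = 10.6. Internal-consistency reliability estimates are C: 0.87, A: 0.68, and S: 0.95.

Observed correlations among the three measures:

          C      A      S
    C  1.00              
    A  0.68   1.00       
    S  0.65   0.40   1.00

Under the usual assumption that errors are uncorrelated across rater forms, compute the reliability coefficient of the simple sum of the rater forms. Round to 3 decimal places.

0.930

Var(C+A+S) = 8.8² + 8.5² + 10.6² + 2·[8.8·8.5·0.68 + 8.8·10.6·0.65 + 8.5·10.6·0.40] = 262.05 + 295.072 = 557.122.
Because errors are independent across components, Cov(Tᵢ,Tⱼ) = Cov(Xᵢ,Xⱼ); the off-diagonal part of the true-score variance is the same as above.
True-score variance = [8.8²·0.87 + 8.5²·0.68 + 10.6²·0.95] + 295.072 = 223.245 + 295.072 = 518.317.
Reliability = 518.317 / 557.122 = 0.930.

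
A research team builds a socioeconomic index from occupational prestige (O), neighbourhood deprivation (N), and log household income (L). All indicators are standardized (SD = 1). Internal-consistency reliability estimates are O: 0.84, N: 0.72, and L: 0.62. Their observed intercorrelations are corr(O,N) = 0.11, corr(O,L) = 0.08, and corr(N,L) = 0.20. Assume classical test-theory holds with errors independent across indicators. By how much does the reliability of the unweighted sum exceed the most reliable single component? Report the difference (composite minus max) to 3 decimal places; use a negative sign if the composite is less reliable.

-0.057

Var(sum) = 3 + 0.78 = 3.78; true-score variance = 2.18 + 0.78 = 2.96; composite reliability = 0.7831.
Max component reliability = 0.8400.
Difference = 0.7831 − 0.8400 = -0.057.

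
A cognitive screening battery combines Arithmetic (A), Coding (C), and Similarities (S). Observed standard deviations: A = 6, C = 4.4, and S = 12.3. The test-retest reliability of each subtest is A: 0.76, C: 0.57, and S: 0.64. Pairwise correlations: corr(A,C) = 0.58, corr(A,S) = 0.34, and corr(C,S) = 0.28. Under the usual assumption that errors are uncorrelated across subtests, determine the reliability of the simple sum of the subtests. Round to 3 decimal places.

0.775

Var(A+C+S) = 6² + 4.4² + 12.3² + 2·[6·4.4·0.58 + 6·12.3·0.34 + 4.4·12.3·0.28] = 206.65 + 111.115 = 317.765.
With uncorrelated errors the cross-covariances are all true-score covariance, so they carry over unchanged; only the diagonal terms shrink to ρᵢσᵢ².
True-score variance = [6²·0.76 + 4.4²·0.57 + 12.3²·0.64] + 111.115 = 135.221 + 111.115 = 246.336.
Reliability = 246.336 / 317.765 = 0.775.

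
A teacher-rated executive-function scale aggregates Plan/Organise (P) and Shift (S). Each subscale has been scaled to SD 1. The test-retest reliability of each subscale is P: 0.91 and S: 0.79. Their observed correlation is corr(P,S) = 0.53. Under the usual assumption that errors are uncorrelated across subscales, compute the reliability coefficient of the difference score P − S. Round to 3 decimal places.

0.681

Var(P−S) = 1 + 1 − 2·0.53 = 2 − 1.06 = 0.94.
Because errors are independent across components, Cov(Tᵢ,Tⱼ) = Cov(Xᵢ,Xⱼ); the off-diagonal part of the true-score variance is the same as above.
True-score variance = [0.91 + 0.79] − 1.06 = 1.7 − 1.06 = 0.64.
Reliability = 0.64 / 0.94 = 0.681.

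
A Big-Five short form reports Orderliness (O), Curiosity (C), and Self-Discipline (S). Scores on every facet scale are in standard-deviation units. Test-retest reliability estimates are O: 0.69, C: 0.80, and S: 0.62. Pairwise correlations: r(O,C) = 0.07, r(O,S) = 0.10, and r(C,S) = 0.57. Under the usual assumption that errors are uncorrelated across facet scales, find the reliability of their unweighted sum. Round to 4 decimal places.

Var(O+C+S) = 3 + 2·[0.07 + 0.10 + 0.57] = 3 + 1.48 = 4.48.
Under uncorrelated errors the observed covariances equal the true-score covariances, so only the own-variance terms attenuate.
True-score variance = [0.69 + 0.80 + 0.62] + 1.48 = 2.11 + 1.48 = 3.59.
Reliability = 3.59 / 4.48 = 0.8013.

0.8013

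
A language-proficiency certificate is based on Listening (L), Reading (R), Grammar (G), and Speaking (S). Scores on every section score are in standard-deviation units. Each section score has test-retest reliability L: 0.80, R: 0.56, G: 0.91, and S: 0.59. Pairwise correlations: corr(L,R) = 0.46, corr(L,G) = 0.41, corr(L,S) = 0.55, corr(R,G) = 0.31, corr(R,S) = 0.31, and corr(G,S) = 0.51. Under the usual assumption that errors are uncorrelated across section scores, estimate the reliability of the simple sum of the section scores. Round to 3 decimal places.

0.875

Var(L+R+G+S) = 4 + 2·[0.46 + 0.41 + 0.55 + 0.31 + 0.31 + 0.51] = 4 + 5.1 = 9.1.
With uncorrelated errors the cross-covariances are all true-score covariance, so they carry over unchanged; only the diagonal terms shrink to ρᵢσᵢ².
True-score variance = [0.80 + 0.56 + 0.91 + 0.59] + 5.1 = 2.86 + 5.1 = 7.96.
Reliability = 7.96 / 9.1 = 0.875.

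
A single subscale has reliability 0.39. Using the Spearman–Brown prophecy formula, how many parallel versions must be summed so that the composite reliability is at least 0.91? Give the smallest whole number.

16

k ≥ ρ*(1−ρ₁)/(ρ₁(1−ρ*)) = 0.91·0.61 / (0.39·0.09) = 15.815.
Smallest integer k = 16.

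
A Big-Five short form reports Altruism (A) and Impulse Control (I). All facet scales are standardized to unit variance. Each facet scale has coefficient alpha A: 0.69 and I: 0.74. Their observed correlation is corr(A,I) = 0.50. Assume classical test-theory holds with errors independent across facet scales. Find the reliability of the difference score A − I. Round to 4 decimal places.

Var(A−I) = 1 + 1 − 2·0.50 = 2 − 1 = 1.
With uncorrelated errors the cross-covariances are all true-score covariance, so they carry over unchanged; only the diagonal terms shrink to ρᵢσᵢ².
True-score variance = [0.69 + 0.74] − 1 = 1.43 − 1 = 0.43.
Reliability = 0.43 / 1 = 0.4300.

0.4300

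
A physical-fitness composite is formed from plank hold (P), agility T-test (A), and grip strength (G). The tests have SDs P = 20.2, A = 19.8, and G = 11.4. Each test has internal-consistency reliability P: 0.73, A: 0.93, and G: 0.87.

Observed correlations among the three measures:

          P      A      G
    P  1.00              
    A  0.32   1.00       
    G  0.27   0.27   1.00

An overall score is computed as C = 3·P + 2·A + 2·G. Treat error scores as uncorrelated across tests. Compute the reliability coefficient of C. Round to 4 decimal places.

Var(C) = 3²·20.2² + 2²·19.8² + 2²·11.4² + 2·[6·20.2·19.8·0.32 + 6·20.2·11.4·0.27 + 4·19.8·11.4·0.27] = 5760.36 + 2769.51 = 8529.87.
Because errors are independent across components, Cov(Tᵢ,Tⱼ) = Cov(Xᵢ,Xⱼ); the off-diagonal part of the true-score variance is the same as above.
True-score variance = [3²·20.2²·0.73 + 2²·19.8²·0.93 + 2²·11.4²·0.87] + 2769.51 = 4591.47 + 2769.51 = 7360.98.
Reliability = 7360.98 / 8529.87 = 0.8630.

0.8630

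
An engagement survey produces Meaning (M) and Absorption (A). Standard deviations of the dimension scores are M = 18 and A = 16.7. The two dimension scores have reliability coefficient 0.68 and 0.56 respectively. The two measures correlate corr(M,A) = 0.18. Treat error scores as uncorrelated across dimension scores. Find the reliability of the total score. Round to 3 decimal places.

Var(M+A) = 18² + 16.7² + 2·[18·16.7·0.18] = 602.89 + 108.216 = 711.106.
Because errors are independent across components, Cov(Tᵢ,Tⱼ) = Cov(Xᵢ,Xⱼ); the off-diagonal part of the true-score variance is the same as above.
True-score variance = [18²·0.68 + 16.7²·0.56] + 108.216 = 376.498 + 108.216 = 484.714.
Reliability = 484.714 / 711.106 = 0.682.

0.682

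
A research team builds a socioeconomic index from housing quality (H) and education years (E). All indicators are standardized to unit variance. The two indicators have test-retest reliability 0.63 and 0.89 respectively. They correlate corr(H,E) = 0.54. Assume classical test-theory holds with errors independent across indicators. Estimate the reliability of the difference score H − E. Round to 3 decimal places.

0.478

Var(H−E) = 1 + 1 − 2·0.54 = 2 − 1.08 = 0.92.
With uncorrelated errors the cross-covariances are all true-score covariance, so they carry over unchanged; only the diagonal terms shrink to ρᵢσᵢ².
True-score variance = [0.63 + 0.89] − 1.08 = 1.52 − 1.08 = 0.44.
Reliability = 0.44 / 0.92 = 0.478.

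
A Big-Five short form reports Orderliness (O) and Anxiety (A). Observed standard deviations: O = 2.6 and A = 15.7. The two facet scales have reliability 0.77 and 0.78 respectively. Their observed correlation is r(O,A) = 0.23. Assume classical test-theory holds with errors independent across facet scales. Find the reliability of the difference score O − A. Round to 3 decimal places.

0.762

Var(O−A) = 2.6² + 15.7² − 2·2.6·15.7·0.23 = 253.25 − 18.7772 = 234.473.
Because errors are independent across components, Cov(Tᵢ,Tⱼ) = Cov(Xᵢ,Xⱼ); the off-diagonal part of the true-score variance is the same as above.
True-score variance = [2.6²·0.77 + 15.7²·0.78] − 18.7772 = 197.467 − 18.7772 = 178.69.
Reliability = 178.69 / 234.473 = 0.762.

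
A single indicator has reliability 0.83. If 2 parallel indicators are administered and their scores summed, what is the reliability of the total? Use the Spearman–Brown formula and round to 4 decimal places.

ρ_k = kρ / (1 + (k−1)ρ) = 2·0.83 / (1 + 1·0.83) = 1.660 / 1.830 = 0.9071.

0.9071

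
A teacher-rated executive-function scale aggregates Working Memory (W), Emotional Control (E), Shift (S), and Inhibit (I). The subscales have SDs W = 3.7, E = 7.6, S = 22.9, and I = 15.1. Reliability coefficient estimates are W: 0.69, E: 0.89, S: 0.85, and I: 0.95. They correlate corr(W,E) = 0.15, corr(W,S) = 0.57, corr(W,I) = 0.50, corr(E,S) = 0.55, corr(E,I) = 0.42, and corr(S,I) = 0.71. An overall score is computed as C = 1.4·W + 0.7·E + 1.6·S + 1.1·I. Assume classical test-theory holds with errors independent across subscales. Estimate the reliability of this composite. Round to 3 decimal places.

Var(C) = 1.4²·3.7² + 0.7²·7.6² + 1.6²·22.9² + 1.1²·15.1² + 2·[0.98·3.7·7.6·0.15 + 2.24·3.7·22.9·0.57 + 1.54·3.7·15.1·0.50 + 1.12·7.6·22.9·0.55 + 0.77·7.6·15.1·0.42 + 1.76·22.9·15.1·0.71] = 1673.52 + 1463.52 = 3137.03.
Under uncorrelated errors the observed covariances equal the true-score covariances, so only the own-variance terms attenuate.
True-score variance = [1.4²·3.7²·0.69 + 0.7²·7.6²·0.89 + 1.6²·22.9²·0.85 + 1.1²·15.1²·0.95] + 1463.52 = 1446.92 + 1463.52 = 2910.43.
Reliability = 2910.43 / 3137.03 = 0.928.

0.928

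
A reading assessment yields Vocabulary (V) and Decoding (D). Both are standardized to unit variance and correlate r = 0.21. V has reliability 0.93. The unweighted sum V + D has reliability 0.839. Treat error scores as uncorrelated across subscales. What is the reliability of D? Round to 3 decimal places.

0.680

Var(V+D) = 2 + 2·0.21 = 2.420.
True-score variance = ρ_V + ρ_D + 2·0.21, so 0.839 = (0.93 + ρ_D + 0.42) / 2.420.
ρ_D = 0.839·2.420 − 0.93 − 0.42 = 0.680.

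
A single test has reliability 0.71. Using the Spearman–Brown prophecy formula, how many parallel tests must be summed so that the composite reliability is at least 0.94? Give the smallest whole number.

k ≥ ρ*(1−ρ₁)/(ρ₁(1−ρ*)) = 0.94·0.29 / (0.71·0.06) = 6.399.
Smallest integer k = 7.

7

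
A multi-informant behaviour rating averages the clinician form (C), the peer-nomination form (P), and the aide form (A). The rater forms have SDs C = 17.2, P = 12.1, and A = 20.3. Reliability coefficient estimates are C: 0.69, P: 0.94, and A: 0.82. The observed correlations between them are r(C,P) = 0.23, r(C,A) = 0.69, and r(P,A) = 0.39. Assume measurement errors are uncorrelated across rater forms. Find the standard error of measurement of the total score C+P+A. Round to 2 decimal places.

13.22

Var(total) = 854.34 + 769.167 = 1623.51.
True-score variance = 679.669 + 769.167 = 1448.84, so reliability = 0.8924.
Error variance = 1623.51 − 1448.84 = 174.671; SEM = √174.671 = 13.22.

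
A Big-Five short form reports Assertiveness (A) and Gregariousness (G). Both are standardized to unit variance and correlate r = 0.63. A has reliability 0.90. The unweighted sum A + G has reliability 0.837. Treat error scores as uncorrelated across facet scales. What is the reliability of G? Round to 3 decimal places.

Var(A+G) = 2 + 2·0.63 = 3.260.
True-score variance = ρ_A + ρ_G + 2·0.63, so 0.837 = (0.90 + ρ_G + 1.26) / 3.260.
ρ_G = 0.837·3.260 − 0.90 − 1.26 = 0.569.

0.569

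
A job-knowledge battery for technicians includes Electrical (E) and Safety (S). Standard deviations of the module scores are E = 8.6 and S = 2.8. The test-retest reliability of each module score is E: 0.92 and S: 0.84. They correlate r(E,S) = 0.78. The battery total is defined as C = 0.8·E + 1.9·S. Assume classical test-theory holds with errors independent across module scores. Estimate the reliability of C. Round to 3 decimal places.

0.937

Var(C) = 0.8²·8.6² + 1.9²·2.8² + 2·[1.52·8.6·2.8·0.78] = 75.6368 + 57.0985 = 132.735.
Under uncorrelated errors the observed covariances equal the true-score covariances, so only the own-variance terms attenuate.
True-score variance = [0.8²·8.6²·0.92 + 1.9²·2.8²·0.84] + 57.0985 = 67.3217 + 57.0985 = 124.42.
Reliability = 124.42 / 132.735 = 0.937.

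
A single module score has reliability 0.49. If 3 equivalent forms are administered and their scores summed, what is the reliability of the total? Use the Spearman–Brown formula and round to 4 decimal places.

ρ_k = kρ / (1 + (k−1)ρ) = 3·0.49 / (1 + 2·0.49) = 1.470 / 1.980 = 0.7424.

0.7424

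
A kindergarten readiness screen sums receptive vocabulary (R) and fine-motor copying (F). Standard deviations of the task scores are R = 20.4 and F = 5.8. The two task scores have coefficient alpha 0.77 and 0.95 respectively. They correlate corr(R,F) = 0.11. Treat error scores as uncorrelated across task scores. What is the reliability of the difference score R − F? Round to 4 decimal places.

0.7702

Var(R−F) = 20.4² + 5.8² − 2·20.4·5.8·0.11 = 449.8 − 26.0304 = 423.77.
With uncorrelated errors the cross-covariances are all true-score covariance, so they carry over unchanged; only the diagonal terms shrink to ρᵢσᵢ².
True-score variance = [20.4²·0.77 + 5.8²·0.95] − 26.0304 = 352.401 − 26.0304 = 326.371.
Reliability = 326.371 / 423.77 = 0.7702.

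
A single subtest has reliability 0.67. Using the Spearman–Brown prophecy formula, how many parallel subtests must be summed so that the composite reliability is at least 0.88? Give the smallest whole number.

4

k ≥ ρ*(1−ρ₁)/(ρ₁(1−ρ*)) = 0.88·0.33 / (0.67·0.12) = 3.612.
Smallest integer k = 4.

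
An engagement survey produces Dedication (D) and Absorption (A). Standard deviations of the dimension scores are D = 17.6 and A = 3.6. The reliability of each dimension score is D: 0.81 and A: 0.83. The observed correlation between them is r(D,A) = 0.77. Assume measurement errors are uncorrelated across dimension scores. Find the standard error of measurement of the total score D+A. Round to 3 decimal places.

7.814

Var(total) = 322.72 + 97.5744 = 420.294.
True-score variance = 261.662 + 97.5744 = 359.237, so reliability = 0.8547.
Error variance = 420.294 − 359.237 = 61.0576; SEM = √61.0576 = 7.814.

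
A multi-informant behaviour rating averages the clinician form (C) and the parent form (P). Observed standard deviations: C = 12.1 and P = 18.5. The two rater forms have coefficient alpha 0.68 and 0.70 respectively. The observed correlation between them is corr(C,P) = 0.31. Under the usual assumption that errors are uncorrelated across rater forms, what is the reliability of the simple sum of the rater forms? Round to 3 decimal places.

Var(C+P) = 12.1² + 18.5² + 2·[12.1·18.5·0.31] = 488.66 + 138.787 = 627.447.
With uncorrelated errors the cross-covariances are all true-score covariance, so they carry over unchanged; only the diagonal terms shrink to ρᵢσᵢ².
True-score variance = [12.1²·0.68 + 18.5²·0.70] + 138.787 = 339.134 + 138.787 = 477.921.
Reliability = 477.921 / 627.447 = 0.762.

0.762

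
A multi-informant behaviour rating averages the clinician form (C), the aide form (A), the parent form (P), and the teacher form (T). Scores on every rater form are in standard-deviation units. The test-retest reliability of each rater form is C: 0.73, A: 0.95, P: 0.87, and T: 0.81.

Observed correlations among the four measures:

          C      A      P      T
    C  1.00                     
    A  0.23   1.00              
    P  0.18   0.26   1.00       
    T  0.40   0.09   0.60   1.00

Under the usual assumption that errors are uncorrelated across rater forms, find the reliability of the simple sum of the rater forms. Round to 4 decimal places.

Var(C+A+P+T) = 4 + 2·[0.23 + 0.18 + 0.40 + 0.26 + 0.09 + 0.60] = 4 + 3.52 = 7.52.
Under uncorrelated errors the observed covariances equal the true-score covariances, so only the own-variance terms attenuate.
True-score variance = [0.73 + 0.95 + 0.87 + 0.81] + 3.52 = 3.36 + 3.52 = 6.88.
Reliability = 6.88 / 7.52 = 0.9149.

0.9149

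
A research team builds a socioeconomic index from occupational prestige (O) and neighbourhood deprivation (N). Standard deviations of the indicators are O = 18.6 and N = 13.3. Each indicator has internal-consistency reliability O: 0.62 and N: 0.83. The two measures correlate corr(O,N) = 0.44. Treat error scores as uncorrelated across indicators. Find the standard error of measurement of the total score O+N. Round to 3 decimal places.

Var(total) = 522.85 + 217.694 = 740.544.
True-score variance = 361.314 + 217.694 = 579.008, so reliability = 0.7819.
Error variance = 740.544 − 579.008 = 161.536; SEM = √161.536 = 12.710.

12.710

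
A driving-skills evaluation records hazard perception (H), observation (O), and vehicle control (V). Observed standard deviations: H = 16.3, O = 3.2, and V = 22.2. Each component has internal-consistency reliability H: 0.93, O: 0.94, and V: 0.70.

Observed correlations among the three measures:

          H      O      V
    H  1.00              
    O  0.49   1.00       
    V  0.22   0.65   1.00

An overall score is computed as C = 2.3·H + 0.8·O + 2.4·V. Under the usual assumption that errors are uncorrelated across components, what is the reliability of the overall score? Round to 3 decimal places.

0.824

Var(C) = 2.3²·16.3² + 0.8²·3.2² + 2.4²·22.2² + 2·[1.84·16.3·3.2·0.49 + 5.52·16.3·22.2·0.22 + 1.92·3.2·22.2·0.65] = 4250.81 + 1150.26 = 5401.07.
With uncorrelated errors the cross-covariances are all true-score covariance, so they carry over unchanged; only the diagonal terms shrink to ρᵢσᵢ².
True-score variance = [2.3²·16.3²·0.93 + 0.8²·3.2²·0.94 + 2.4²·22.2²·0.70] + 1150.26 = 3300.41 + 1150.26 = 4450.66.
Reliability = 4450.66 / 5401.07 = 0.824.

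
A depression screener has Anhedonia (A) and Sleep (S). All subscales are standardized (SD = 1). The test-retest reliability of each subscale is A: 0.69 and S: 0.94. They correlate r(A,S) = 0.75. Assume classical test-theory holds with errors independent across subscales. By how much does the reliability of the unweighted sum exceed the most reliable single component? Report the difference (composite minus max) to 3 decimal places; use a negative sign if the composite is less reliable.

Var(sum) = 2 + 1.5 = 3.5; true-score variance = 1.63 + 1.5 = 3.13; composite reliability = 0.8943.
Max component reliability = 0.9400.
Difference = 0.8943 − 0.9400 = -0.046.

-0.046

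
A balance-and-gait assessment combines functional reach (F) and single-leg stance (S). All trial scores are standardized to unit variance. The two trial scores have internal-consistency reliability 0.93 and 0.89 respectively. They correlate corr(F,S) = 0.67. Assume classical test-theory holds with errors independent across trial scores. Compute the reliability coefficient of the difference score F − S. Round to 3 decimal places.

Var(F−S) = 1 + 1 − 2·0.67 = 2 − 1.34 = 0.66.
Under uncorrelated errors the observed covariances equal the true-score covariances, so only the own-variance terms attenuate.
True-score variance = [0.93 + 0.89] − 1.34 = 1.82 − 1.34 = 0.48.
Reliability = 0.48 / 0.66 = 0.727.

0.727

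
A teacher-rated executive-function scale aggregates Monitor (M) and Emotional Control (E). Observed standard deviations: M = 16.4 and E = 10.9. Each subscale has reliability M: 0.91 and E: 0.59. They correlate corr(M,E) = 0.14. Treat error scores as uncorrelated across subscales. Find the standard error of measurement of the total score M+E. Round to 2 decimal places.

Var(total) = 387.77 + 50.0528 = 437.823.
True-score variance = 314.851 + 50.0528 = 364.904, so reliability = 0.8335.
Error variance = 437.823 − 364.904 = 72.9185; SEM = √72.9185 = 8.54.

8.54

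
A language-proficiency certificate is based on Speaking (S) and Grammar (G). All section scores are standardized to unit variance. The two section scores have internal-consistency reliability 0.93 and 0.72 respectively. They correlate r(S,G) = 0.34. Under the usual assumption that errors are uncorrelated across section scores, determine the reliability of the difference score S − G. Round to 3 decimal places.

Var(S−G) = 1 + 1 − 2·0.34 = 2 − 0.68 = 1.32.
Under uncorrelated errors the observed covariances equal the true-score covariances, so only the own-variance terms attenuate.
True-score variance = [0.93 + 0.72] − 0.68 = 1.65 − 0.68 = 0.97.
Reliability = 0.97 / 1.32 = 0.735.

0.735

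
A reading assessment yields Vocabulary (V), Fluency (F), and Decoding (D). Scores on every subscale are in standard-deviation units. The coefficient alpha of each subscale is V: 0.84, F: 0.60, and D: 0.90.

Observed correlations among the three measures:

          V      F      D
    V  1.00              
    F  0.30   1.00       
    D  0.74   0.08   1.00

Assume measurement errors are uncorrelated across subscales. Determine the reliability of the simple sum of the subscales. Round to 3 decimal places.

0.874

Var(V+F+D) = 3 + 2·[0.30 + 0.74 + 0.08] = 3 + 2.24 = 5.24.
Under uncorrelated errors the observed covariances equal the true-score covariances, so only the own-variance terms attenuate.
True-score variance = [0.84 + 0.60 + 0.90] + 2.24 = 2.34 + 2.24 = 4.58.
Reliability = 4.58 / 5.24 = 0.874.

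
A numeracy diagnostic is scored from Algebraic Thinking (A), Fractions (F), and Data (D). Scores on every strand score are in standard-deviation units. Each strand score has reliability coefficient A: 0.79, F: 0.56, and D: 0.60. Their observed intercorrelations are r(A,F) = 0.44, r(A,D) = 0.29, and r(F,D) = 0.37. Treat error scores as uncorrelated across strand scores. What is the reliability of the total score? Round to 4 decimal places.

Var(A+F+D) = 3 + 2·[0.44 + 0.29 + 0.37] = 3 + 2.2 = 5.2.
Because errors are independent across components, Cov(Tᵢ,Tⱼ) = Cov(Xᵢ,Xⱼ); the off-diagonal part of the true-score variance is the same as above.
True-score variance = [0.79 + 0.56 + 0.60] + 2.2 = 1.95 + 2.2 = 4.15.
Reliability = 4.15 / 5.2 = 0.7981.

0.7981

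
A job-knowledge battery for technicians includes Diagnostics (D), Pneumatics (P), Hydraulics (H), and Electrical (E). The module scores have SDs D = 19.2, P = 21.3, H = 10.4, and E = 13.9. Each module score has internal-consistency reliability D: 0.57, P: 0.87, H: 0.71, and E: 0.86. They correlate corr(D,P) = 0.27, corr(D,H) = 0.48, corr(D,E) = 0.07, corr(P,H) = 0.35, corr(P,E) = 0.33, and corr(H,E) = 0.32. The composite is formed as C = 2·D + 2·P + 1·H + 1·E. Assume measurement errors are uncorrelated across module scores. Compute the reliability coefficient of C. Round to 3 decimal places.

Var(C) = 2²·19.2² + 2²·21.3² + 10.4² + 13.9² + 2·[4·19.2·21.3·0.27 + 2·19.2·10.4·0.48 + 2·19.2·13.9·0.07 + 2·21.3·10.4·0.35 + 2·21.3·13.9·0.33 + 10.4·13.9·0.32] = 3590.69 + 2134.92 = 5725.61.
Because errors are independent across components, Cov(Tᵢ,Tⱼ) = Cov(Xᵢ,Xⱼ); the off-diagonal part of the true-score variance is the same as above.
True-score variance = [2²·19.2²·0.57 + 2²·21.3²·0.87 + 10.4²·0.71 + 13.9²·0.86] + 2134.92 = 2662.29 + 2134.92 = 4797.22.
Reliability = 4797.22 / 5725.61 = 0.838.

0.838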